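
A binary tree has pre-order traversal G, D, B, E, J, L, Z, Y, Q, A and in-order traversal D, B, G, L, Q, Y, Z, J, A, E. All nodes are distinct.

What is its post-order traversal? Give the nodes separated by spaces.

B D Q Y Z L A J E G

The first element of pre-order is the root; it splits in-order into left and right subtrees.
Root G: left subtree has 2 nodes {D, B}, right has 7 {L, Q, Y, Z, J, A, E}.
  Root D: left subtree has 0 nodes { }, right has 1 {B}.
  Root E: left subtree has 6 nodes {L, Q, Y, Z, J, A}, right has 0 { }.
    Root J: left subtree has 4 nodes {L, Q, Y, Z}, right has 1 {A}.
      Root L: left subtree has 0 nodes { }, right has 3 {Q, Y, Z}.
        Root Z: left subtree has 2 nodes {Q, Y}, right has 0 { }.
          Root Y: left subtree has 1 node {Q}, right has 0 { }.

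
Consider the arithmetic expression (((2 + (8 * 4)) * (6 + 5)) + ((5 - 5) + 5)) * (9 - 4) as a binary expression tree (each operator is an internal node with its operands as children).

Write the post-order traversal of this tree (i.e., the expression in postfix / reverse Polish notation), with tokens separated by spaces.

Post-order on an expression tree gives postfix notation: for each operator, emit left operand, right operand, then the operator.

2 8 4 * + 6 5 + * 5 5 - 5 + + 9 4 - *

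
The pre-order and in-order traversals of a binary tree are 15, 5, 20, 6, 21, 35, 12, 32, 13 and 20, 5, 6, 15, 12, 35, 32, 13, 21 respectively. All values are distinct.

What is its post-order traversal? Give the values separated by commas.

20, 6, 5, 12, 13, 32, 35, 21, 15

The first element of pre-order is the root; it splits in-order into left and right subtrees.
Root 15: left subtree has 3 nodes {20, 5, 6}, right has 5 {12, 35, 32, 13, 21}.
  Root 5: left subtree has 1 node {20}, right has 1 {6}.
  Root 21: left subtree has 4 nodes {12, 35, 32, 13}, right has 0 { }.
    Root 35: left subtree has 1 node {12}, right has 2 {32, 13}.
      Root 32: left subtree has 0 nodes { }, right has 1 {13}.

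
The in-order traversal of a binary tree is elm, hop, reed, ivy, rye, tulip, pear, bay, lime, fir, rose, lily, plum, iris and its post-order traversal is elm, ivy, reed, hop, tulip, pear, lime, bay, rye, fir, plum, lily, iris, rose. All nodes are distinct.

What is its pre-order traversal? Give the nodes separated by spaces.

The last element of post-order is the root; it splits in-order into left and right subtrees.
Root rose: left subtree has 10 nodes {elm, hop, reed, ivy, rye, tulip, pear, bay, lime, fir}, right has 3 {lily, plum, iris}.
  Root fir: left subtree has 9 nodes {elm, hop, reed, ivy, rye, tulip, pear, bay, lime}, right has 0 { }.
    Root rye: left subtree has 4 nodes {elm, hop, reed, ivy}, right has 4 {tulip, pear, bay, lime}.
      Root hop: left subtree has 1 node {elm}, right has 2 {reed, ivy}.
        Root reed: left subtree has 0 nodes { }, right has 1 {ivy}.
      Root bay: left subtree has 2 nodes {tulip, pear}, right has 1 {lime}.
        Root pear: left subtree has 1 node {tulip}, right has 0 { }.
  Root iris: left subtree has 2 nodes {lily, plum}, right has 0 { }.
    Root lily: left subtree has 0 nodes { }, right has 1 {plum}.

rose fir rye hop elm reed ivy bay pear tulip lime iris lily plum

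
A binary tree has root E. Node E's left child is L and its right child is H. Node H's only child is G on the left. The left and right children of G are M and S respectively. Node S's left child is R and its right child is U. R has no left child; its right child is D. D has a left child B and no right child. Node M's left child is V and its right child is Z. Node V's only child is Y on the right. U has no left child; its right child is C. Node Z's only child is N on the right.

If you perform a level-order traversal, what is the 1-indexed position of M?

Level-order visits nodes level by level from the root, left to right within each level.
Level 0: E
Level 1: L, H
Level 2: G
Level 3: M, S
Level 4: V, Z, R, U
Level 5: Y, N, D, C
Level 6: B
Full level-order sequence: E, L, H, G, M, S, V, Z, R, U, Y, N, D, C, B.

5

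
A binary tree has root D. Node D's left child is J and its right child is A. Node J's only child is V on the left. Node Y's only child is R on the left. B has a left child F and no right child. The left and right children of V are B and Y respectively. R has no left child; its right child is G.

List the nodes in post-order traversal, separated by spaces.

F B G R Y V J A D

Post-order visits the left subtree, then the right subtree, then the node.
At D: go left to J.
  At J: go left to V.
    At V: go left to B.
      At B: go left to F.
        F is a leaf — visit F.
      At B: no right child.
      Visit B.
    At V: go right to Y.
      At Y: go left to R.
        At R: no left child.
        At R: go right to G.
          G is a leaf — visit G.
        Visit R.
      At Y: no right child.
      Visit Y.
    Visit V.
  At J: no right child.
  Visit J.
At D: go right to A.
  A is a leaf — visit A.
Visit D.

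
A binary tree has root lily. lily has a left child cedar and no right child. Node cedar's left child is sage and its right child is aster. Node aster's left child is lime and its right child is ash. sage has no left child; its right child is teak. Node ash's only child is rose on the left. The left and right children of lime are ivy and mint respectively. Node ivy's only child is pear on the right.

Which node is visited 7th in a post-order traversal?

Post-order visits the left subtree, then the right subtree, then the node.
At lily: go left to cedar.
  At cedar: go left to sage.
    At sage: no left child.
    At sage: go right to teak.
      teak is a leaf — visit teak.
    Visit sage.
  At cedar: go right to aster.
    At aster: go left to lime.
      At lime: go left to ivy.
        At ivy: no left child.
        At ivy: go right to pear.
          pear is a leaf — visit pear.
        Visit ivy.
      At lime: go right to mint.
        mint is a leaf — visit mint.
      Visit lime.
    At aster: go right to ash.
      At ash: go left to rose.
        rose is a leaf — visit rose.
      At ash: no right child.
      Visit ash.
    Visit aster.
  Visit cedar.
At lily: no right child.
Visit lily.
Full post-order sequence: teak, sage, pear, ivy, mint, lime, rose, ash, aster, cedar, lily.

rose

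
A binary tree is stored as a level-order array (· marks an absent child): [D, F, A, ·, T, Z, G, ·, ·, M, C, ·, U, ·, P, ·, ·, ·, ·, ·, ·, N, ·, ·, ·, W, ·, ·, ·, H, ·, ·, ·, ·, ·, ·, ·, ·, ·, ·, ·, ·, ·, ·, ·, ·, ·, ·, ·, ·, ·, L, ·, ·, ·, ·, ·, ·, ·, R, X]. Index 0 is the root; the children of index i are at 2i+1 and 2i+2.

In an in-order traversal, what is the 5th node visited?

In-order visits the left subtree, then the node, then the right subtree.
At D: go left to F.
  At F: no left child.
  Visit F.
  At F: go right to T.
    At T: go left to M.
      M is a leaf — visit M.
    Visit T.
    At T: go right to C.
      At C: go left to N.
        N is a leaf — visit N.
      Visit C.
      At C: no right child.
Visit D.
At D: go right to A.
  At A: go left to Z.
    At Z: no left child.
    Visit Z.
    At Z: go right to U.
      At U: go left to W.
        At W: go left to L.
          L is a leaf — visit L.
        Visit W.
        At W: no right child.
      Visit U.
      At U: no right child.
  Visit A.
  At A: go right to G.
    At G: no left child.
    Visit G.
    At G: go right to P.
      At P: go left to H.
        At H: go left to R.
          R is a leaf — visit R.
        Visit H.
        At H: go right to X.
          X is a leaf — visit X.
      Visit P.
      At P: no right child.
Full in-order sequence: F, M, T, N, C, D, Z, L, W, U, A, G, R, H, X, P.

C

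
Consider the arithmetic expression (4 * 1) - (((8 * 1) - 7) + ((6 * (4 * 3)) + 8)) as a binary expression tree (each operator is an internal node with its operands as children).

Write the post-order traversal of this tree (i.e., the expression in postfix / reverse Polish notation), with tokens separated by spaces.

4 1 * 8 1 * 7 - 6 4 3 * * 8 + + -

Post-order on an expression tree gives postfix notation: for each operator, emit left operand, right operand, then the operator.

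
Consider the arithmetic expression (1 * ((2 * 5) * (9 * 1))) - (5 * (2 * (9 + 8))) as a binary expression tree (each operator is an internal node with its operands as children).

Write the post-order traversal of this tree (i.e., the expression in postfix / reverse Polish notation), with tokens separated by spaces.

Post-order on an expression tree gives postfix notation: for each operator, emit left operand, right operand, then the operator.

1 2 5 * 9 1 * * * 5 2 9 8 + * * -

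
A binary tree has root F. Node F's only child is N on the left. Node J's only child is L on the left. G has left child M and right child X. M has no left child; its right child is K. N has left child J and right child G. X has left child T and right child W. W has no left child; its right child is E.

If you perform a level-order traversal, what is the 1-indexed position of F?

Level-order visits nodes level by level from the root, left to right within each level.
Level 0: F
Level 1: N
Level 2: J, G
Level 3: L, M, X
Level 4: K, T, W
Level 5: E
Full level-order sequence: F, N, J, G, L, M, X, K, T, W, E.

1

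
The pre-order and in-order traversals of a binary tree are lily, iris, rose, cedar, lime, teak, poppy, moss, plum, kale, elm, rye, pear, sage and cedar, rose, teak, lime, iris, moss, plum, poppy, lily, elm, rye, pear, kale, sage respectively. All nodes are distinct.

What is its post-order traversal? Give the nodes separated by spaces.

The first element of pre-order is the root; it splits in-order into left and right subtrees.
Root lily: left subtree has 8 nodes {cedar, rose, teak, lime, iris, moss, plum, poppy}, right has 5 {elm, rye, pear, kale, sage}.
  Root iris: left subtree has 4 nodes {cedar, rose, teak, lime}, right has 3 {moss, plum, poppy}.
    Root rose: left subtree has 1 node {cedar}, right has 2 {teak, lime}.
      Root lime: left subtree has 1 node {teak}, right has 0 { }.
    Root poppy: left subtree has 2 nodes {moss, plum}, right has 0 { }.
      Root moss: left subtree has 0 nodes { }, right has 1 {plum}.
  Root kale: left subtree has 3 nodes {elm, rye, pear}, right has 1 {sage}.
    Root elm: left subtree has 0 nodes { }, right has 2 {rye, pear}.
      Root rye: left subtree has 0 nodes { }, right has 1 {pear}.

cedar teak lime rose plum moss poppy iris pear rye elm sage kale lily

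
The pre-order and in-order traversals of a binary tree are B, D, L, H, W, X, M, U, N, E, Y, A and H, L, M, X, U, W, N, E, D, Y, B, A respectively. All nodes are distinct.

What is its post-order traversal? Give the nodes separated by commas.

The first element of pre-order is the root; it splits in-order into left and right subtrees.
Root B: left subtree has 10 nodes {H, L, M, X, U, W, N, E, D, Y}, right has 1 {A}.
  Root D: left subtree has 8 nodes {H, L, M, X, U, W, N, E}, right has 1 {Y}.
    Root L: left subtree has 1 node {H}, right has 6 {M, X, U, W, N, E}.
      Root W: left subtree has 3 nodes {M, X, U}, right has 2 {N, E}.
        Root X: left subtree has 1 node {M}, right has 1 {U}.
        Root N: left subtree has 0 nodes { }, right has 1 {E}.

H, M, U, X, E, N, W, L, Y, D, A, B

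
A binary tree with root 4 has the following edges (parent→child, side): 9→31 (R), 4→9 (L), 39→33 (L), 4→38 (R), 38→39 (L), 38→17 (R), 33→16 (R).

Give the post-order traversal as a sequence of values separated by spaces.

31 9 16 33 39 17 38 4

Post-order visits the left subtree, then the right subtree, then the node.
At 4: go left to 9.
  At 9: no left child.
  At 9: go right to 31.
    31 is a leaf — visit 31.
  Visit 9.
At 4: go right to 38.
  At 38: go left to 39.
    At 39: go left to 33.
      At 33: no left child.
      At 33: go right to 16.
        16 is a leaf — visit 16.
      Visit 33.
    At 39: no right child.
    Visit 39.
  At 38: go right to 17.
    17 is a leaf — visit 17.
  Visit 38.
Visit 4.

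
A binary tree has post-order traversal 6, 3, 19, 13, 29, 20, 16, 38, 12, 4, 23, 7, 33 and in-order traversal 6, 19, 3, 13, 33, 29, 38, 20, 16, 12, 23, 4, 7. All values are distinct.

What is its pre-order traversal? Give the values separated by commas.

The last element of post-order is the root; it splits in-order into left and right subtrees.
Root 33: left subtree has 4 nodes {6, 19, 3, 13}, right has 8 {29, 38, 20, 16, 12, 23, 4, 7}.
  Root 13: left subtree has 3 nodes {6, 19, 3}, right has 0 { }.
    Root 19: left subtree has 1 node {6}, right has 1 {3}.
  Root 7: left subtree has 7 nodes {29, 38, 20, 16, 12, 23, 4}, right has 0 { }.
    Root 23: left subtree has 5 nodes {29, 38, 20, 16, 12}, right has 1 {4}.
      Root 12: left subtree has 4 nodes {29, 38, 20, 16}, right has 0 { }.
        Root 38: left subtree has 1 node {29}, right has 2 {20, 16}.
          Root 16: left subtree has 1 node {20}, right has 0 { }.

33, 13, 19, 6, 3, 7, 23, 12, 38, 29, 16, 20, 4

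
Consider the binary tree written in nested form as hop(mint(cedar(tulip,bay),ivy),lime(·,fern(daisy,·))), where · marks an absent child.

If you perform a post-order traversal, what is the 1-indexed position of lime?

Post-order visits the left subtree, then the right subtree, then the node.
At hop: go left to mint.
  At mint: go left to cedar.
    At cedar: go left to tulip.
      tulip is a leaf — visit tulip.
    At cedar: go right to bay.
      bay is a leaf — visit bay.
    Visit cedar.
  At mint: go right to ivy.
    ivy is a leaf — visit ivy.
  Visit mint.
At hop: go right to lime.
  At lime: no left child.
  At lime: go right to fern.
    At fern: go left to daisy.
      daisy is a leaf — visit daisy.
    At fern: no right child.
    Visit fern.
  Visit lime.
Visit hop.
Full post-order sequence: tulip, bay, cedar, ivy, mint, daisy, fern, lime, hop.

8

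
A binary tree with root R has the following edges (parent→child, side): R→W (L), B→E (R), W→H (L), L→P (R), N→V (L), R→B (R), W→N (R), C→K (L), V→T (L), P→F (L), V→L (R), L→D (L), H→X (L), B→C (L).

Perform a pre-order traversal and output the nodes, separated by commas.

Pre-order visits the node, then its left subtree, then its right subtree.
Visit R.
At R: go left to W.
  Visit W.
  At W: go left to H.
    Visit H.
    At H: go left to X.
      X is a leaf — visit X.
    At H: no right child.
  At W: go right to N.
    Visit N.
    At N: go left to V.
      Visit V.
      At V: go left to T.
        T is a leaf — visit T.
      At V: go right to L.
        Visit L.
        At L: go left to D.
          D is a leaf — visit D.
        At L: go right to P.
          Visit P.
          At P: go left to F.
            F is a leaf — visit F.
          At P: no right child.
    At N: no right child.
At R: go right to B.
  Visit B.
  At B: go left to C.
    Visit C.
    At C: go left to K.
      K is a leaf — visit K.
    At C: no right child.
  At B: go right to E.
    E is a leaf — visit E.

R, W, H, X, N, V, T, L, D, P, F, B, C, K, E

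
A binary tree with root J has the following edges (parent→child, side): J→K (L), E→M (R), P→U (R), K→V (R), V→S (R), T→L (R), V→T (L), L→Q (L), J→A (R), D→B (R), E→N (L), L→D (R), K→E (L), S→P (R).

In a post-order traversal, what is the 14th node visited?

Post-order visits the left subtree, then the right subtree, then the node.
At J: go left to K.
  At K: go left to E.
    At E: go left to N.
      N is a leaf — visit N.
    At E: go right to M.
      M is a leaf — visit M.
    Visit E.
  At K: go right to V.
    At V: go left to T.
      At T: no left child.
      At T: go right to L.
        At L: go left to Q.
          Q is a leaf — visit Q.
        At L: go right to D.
          At D: no left child.
          At D: go right to B.
            B is a leaf — visit B.
          Visit D.
        Visit L.
      Visit T.
    At V: go right to S.
      At S: no left child.
      At S: go right to P.
        At P: no left child.
        At P: go right to U.
          U is a leaf — visit U.
        Visit P.
      Visit S.
    Visit V.
  Visit K.
At J: go right to A.
  A is a leaf — visit A.
Visit J.
Full post-order sequence: N, M, E, Q, B, D, L, T, U, P, S, V, K, A, J.

A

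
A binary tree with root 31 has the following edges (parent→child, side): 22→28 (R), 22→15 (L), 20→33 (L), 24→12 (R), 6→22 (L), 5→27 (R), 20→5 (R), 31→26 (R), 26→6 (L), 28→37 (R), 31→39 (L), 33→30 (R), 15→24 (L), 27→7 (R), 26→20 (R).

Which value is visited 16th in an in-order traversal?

7

In-order visits the left subtree, then the node, then the right subtree.
At 31: go left to 39.
  39 is a leaf — visit 39.
Visit 31.
At 31: go right to 26.
  At 26: go left to 6.
    At 6: go left to 22.
      At 22: go left to 15.
        At 15: go left to 24.
          At 24: no left child.
          Visit 24.
          At 24: go right to 12.
            12 is a leaf — visit 12.
        Visit 15.
        At 15: no right child.
      Visit 22.
      At 22: go right to 28.
        At 28: no left child.
        Visit 28.
        At 28: go right to 37.
          37 is a leaf — visit 37.
    Visit 6.
    At 6: no right child.
  Visit 26.
  At 26: go right to 20.
    At 20: go left to 33.
      At 33: no left child.
      Visit 33.
      At 33: go right to 30.
        30 is a leaf — visit 30.
    Visit 20.
    At 20: go right to 5.
      At 5: no left child.
      Visit 5.
      At 5: go right to 27.
        At 27: no left child.
        Visit 27.
        At 27: go right to 7.
          7 is a leaf — visit 7.
Full in-order sequence: 39, 31, 24, 12, 15, 22, 28, 37, 6, 26, 33, 30, 20, 5, 27, 7.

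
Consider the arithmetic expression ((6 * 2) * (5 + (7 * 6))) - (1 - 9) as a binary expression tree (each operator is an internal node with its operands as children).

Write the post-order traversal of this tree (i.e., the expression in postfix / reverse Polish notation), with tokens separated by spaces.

Post-order on an expression tree gives postfix notation: for each operator, emit left operand, right operand, then the operator.

6 2 * 5 7 6 * + * 1 9 - -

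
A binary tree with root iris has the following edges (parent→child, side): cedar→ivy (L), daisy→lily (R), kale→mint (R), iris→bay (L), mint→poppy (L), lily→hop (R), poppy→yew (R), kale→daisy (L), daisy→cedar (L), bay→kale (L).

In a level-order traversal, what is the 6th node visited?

Level-order visits nodes level by level from the root, left to right within each level.
Level 0: iris
Level 1: bay
Level 2: kale
Level 3: daisy, mint
Level 4: cedar, lily, poppy
Level 5: ivy, hop, yew
Full level-order sequence: iris, bay, kale, daisy, mint, cedar, lily, poppy, ivy, hop, yew.

cedar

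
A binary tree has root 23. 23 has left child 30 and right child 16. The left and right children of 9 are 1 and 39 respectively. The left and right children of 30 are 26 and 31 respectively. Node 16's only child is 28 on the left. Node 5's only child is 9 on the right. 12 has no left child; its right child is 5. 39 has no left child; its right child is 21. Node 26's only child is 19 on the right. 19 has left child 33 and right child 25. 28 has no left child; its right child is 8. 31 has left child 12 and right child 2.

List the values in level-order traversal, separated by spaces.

23 30 16 26 31 28 19 12 2 8 33 25 5 9 1 39 21

Level-order visits nodes level by level from the root, left to right within each level.
Level 0: 23
Level 1: 30, 16
Level 2: 26, 31, 28
Level 3: 19, 12, 2, 8
Level 4: 33, 25, 5
Level 5: 9
Level 6: 1, 39
Level 7: 21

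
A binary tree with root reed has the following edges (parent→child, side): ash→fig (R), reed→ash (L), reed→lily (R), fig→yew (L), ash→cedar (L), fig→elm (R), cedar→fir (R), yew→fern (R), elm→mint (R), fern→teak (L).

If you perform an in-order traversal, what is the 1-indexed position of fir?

2

In-order visits the left subtree, then the node, then the right subtree.
At reed: go left to ash.
  At ash: go left to cedar.
    At cedar: no left child.
    Visit cedar.
    At cedar: go right to fir.
      fir is a leaf — visit fir.
  Visit ash.
  At ash: go right to fig.
    At fig: go left to yew.
      At yew: no left child.
      Visit yew.
      At yew: go right to fern.
        At fern: go left to teak.
          teak is a leaf — visit teak.
        Visit fern.
        At fern: no right child.
    Visit fig.
    At fig: go right to elm.
      At elm: no left child.
      Visit elm.
      At elm: go right to mint.
        mint is a leaf — visit mint.
Visit reed.
At reed: go right to lily.
  lily is a leaf — visit lily.
Full in-order sequence: cedar, fir, ash, yew, teak, fern, fig, elm, mint, reed, lily.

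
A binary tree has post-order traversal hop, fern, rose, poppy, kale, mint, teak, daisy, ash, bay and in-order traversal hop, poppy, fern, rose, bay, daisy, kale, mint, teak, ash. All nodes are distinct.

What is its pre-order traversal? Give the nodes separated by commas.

The last element of post-order is the root; it splits in-order into left and right subtrees.
Root bay: left subtree has 4 nodes {hop, poppy, fern, rose}, right has 5 {daisy, kale, mint, teak, ash}.
  Root poppy: left subtree has 1 node {hop}, right has 2 {fern, rose}.
    Root rose: left subtree has 1 node {fern}, right has 0 { }.
  Root ash: left subtree has 4 nodes {daisy, kale, mint, teak}, right has 0 { }.
    Root daisy: left subtree has 0 nodes { }, right has 3 {kale, mint, teak}.
      Root teak: left subtree has 2 nodes {kale, mint}, right has 0 { }.
        Root mint: left subtree has 1 node {kale}, right has 0 { }.

bay, poppy, hop, rose, fern, ash, daisy, teak, mint, kale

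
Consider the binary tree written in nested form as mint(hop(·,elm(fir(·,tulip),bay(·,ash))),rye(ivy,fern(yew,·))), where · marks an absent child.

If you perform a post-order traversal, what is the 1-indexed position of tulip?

Post-order visits the left subtree, then the right subtree, then the node.
At mint: go left to hop.
  At hop: no left child.
  At hop: go right to elm.
    At elm: go left to fir.
      At fir: no left child.
      At fir: go right to tulip.
        tulip is a leaf — visit tulip.
      Visit fir.
    At elm: go right to bay.
      At bay: no left child.
      At bay: go right to ash.
        ash is a leaf — visit ash.
      Visit bay.
    Visit elm.
  Visit hop.
At mint: go right to rye.
  At rye: go left to ivy.
    ivy is a leaf — visit ivy.
  At rye: go right to fern.
    At fern: go left to yew.
      yew is a leaf — visit yew.
    At fern: no right child.
    Visit fern.
  Visit rye.
Visit mint.
Full post-order sequence: tulip, fir, ash, bay, elm, hop, ivy, yew, fern, rye, mint.

1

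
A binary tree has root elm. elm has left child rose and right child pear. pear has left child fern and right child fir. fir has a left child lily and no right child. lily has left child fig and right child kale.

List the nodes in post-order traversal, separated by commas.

Post-order visits the left subtree, then the right subtree, then the node.
At elm: go left to rose.
  rose is a leaf — visit rose.
At elm: go right to pear.
  At pear: go left to fern.
    fern is a leaf — visit fern.
  At pear: go right to fir.
    At fir: go left to lily.
      At lily: go left to fig.
        fig is a leaf — visit fig.
      At lily: go right to kale.
        kale is a leaf — visit kale.
      Visit lily.
    At fir: no right child.
    Visit fir.
  Visit pear.
Visit elm.

rose, fern, fig, kale, lily, fir, pear, elm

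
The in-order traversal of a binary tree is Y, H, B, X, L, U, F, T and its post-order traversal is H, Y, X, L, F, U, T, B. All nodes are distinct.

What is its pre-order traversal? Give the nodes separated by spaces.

B Y H T U L X F

The last element of post-order is the root; it splits in-order into left and right subtrees.
Root B: left subtree has 2 nodes {Y, H}, right has 5 {X, L, U, F, T}.
  Root Y: left subtree has 0 nodes { }, right has 1 {H}.
  Root T: left subtree has 4 nodes {X, L, U, F}, right has 0 { }.
    Root U: left subtree has 2 nodes {X, L}, right has 1 {F}.
      Root L: left subtree has 1 node {X}, right has 0 { }.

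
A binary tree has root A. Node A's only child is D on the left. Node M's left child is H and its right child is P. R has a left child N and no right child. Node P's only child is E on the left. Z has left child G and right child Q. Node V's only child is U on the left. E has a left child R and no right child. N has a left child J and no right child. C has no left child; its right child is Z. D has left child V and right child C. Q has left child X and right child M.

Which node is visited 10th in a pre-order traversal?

M

Pre-order visits the node, then its left subtree, then its right subtree.
Visit A.
At A: go left to D.
  Visit D.
  At D: go left to V.
    Visit V.
    At V: go left to U.
      U is a leaf — visit U.
    At V: no right child.
  At D: go right to C.
    Visit C.
    At C: no left child.
    At C: go right to Z.
      Visit Z.
      At Z: go left to G.
        G is a leaf — visit G.
      At Z: go right to Q.
        Visit Q.
        At Q: go left to X.
          X is a leaf — visit X.
        At Q: go right to M.
          Visit M.
          At M: go left to H.
            H is a leaf — visit H.
          At M: go right to P.
            Visit P.
            At P: go left to E.
              Visit E.
              At E: go left to R.
                Visit R.
                At R: go left to N.
                  Visit N.
                  At N: go left to J.
                    J is a leaf — visit J.
                  At N: no right child.
                At R: no right child.
              At E: no right child.
            At P: no right child.
At A: no right child.
Full pre-order sequence: A, D, V, U, C, Z, G, Q, X, M, H, P, E, R, N, J.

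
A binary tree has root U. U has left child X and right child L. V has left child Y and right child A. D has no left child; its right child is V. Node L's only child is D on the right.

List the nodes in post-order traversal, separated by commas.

Post-order visits the left subtree, then the right subtree, then the node.
At U: go left to X.
  X is a leaf — visit X.
At U: go right to L.
  At L: no left child.
  At L: go right to D.
    At D: no left child.
    At D: go right to V.
      At V: go left to Y.
        Y is a leaf — visit Y.
      At V: go right to A.
        A is a leaf — visit A.
      Visit V.
    Visit D.
  Visit L.
Visit U.

X, Y, A, V, D, L, U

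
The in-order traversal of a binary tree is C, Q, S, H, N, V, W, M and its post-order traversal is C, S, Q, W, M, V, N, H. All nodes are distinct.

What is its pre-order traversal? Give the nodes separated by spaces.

H Q C S N V M W

The last element of post-order is the root; it splits in-order into left and right subtrees.
Root H: left subtree has 3 nodes {C, Q, S}, right has 4 {N, V, W, M}.
  Root Q: left subtree has 1 node {C}, right has 1 {S}.
  Root N: left subtree has 0 nodes { }, right has 3 {V, W, M}.
    Root V: left subtree has 0 nodes { }, right has 2 {W, M}.
      Root M: left subtree has 1 node {W}, right has 0 { }.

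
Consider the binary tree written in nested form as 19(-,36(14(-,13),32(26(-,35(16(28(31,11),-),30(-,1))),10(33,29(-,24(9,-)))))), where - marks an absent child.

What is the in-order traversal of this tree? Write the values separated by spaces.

In-order visits the left subtree, then the node, then the right subtree.
At 19: no left child.
Visit 19.
At 19: go right to 36.
  At 36: go left to 14.
    At 14: no left child.
    Visit 14.
    At 14: go right to 13.
      13 is a leaf — visit 13.
  Visit 36.
  At 36: go right to 32.
    At 32: go left to 26.
      At 26: no left child.
      Visit 26.
      At 26: go right to 35.
        At 35: go left to 16.
          At 16: go left to 28.
            At 28: go left to 31.
              31 is a leaf — visit 31.
            Visit 28.
            At 28: go right to 11.
              11 is a leaf — visit 11.
          Visit 16.
          At 16: no right child.
        Visit 35.
        At 35: go right to 30.
          At 30: no left child.
          Visit 30.
          At 30: go right to 1.
            1 is a leaf — visit 1.
    Visit 32.
    At 32: go right to 10.
      At 10: go left to 33.
        33 is a leaf — visit 33.
      Visit 10.
      At 10: go right to 29.
        At 29: no left child.
        Visit 29.
        At 29: go right to 24.
          At 24: go left to 9.
            9 is a leaf — visit 9.
          Visit 24.
          At 24: no right child.

19 14 13 36 26 31 28 11 16 35 30 1 32 33 10 29 9 24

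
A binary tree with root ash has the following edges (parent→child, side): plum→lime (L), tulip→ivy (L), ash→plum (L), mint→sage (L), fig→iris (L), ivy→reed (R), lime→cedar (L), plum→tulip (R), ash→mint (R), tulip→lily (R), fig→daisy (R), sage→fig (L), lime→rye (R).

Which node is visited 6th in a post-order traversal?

lily

Post-order visits the left subtree, then the right subtree, then the node.
At ash: go left to plum.
  At plum: go left to lime.
    At lime: go left to cedar.
      cedar is a leaf — visit cedar.
    At lime: go right to rye.
      rye is a leaf — visit rye.
    Visit lime.
  At plum: go right to tulip.
    At tulip: go left to ivy.
      At ivy: no left child.
      At ivy: go right to reed.
        reed is a leaf — visit reed.
      Visit ivy.
    At tulip: go right to lily.
      lily is a leaf — visit lily.
    Visit tulip.
  Visit plum.
At ash: go right to mint.
  At mint: go left to sage.
    At sage: go left to fig.
      At fig: go left to iris.
        iris is a leaf — visit iris.
      At fig: go right to daisy.
        daisy is a leaf — visit daisy.
      Visit fig.
    At sage: no right child.
    Visit sage.
  At mint: no right child.
  Visit mint.
Visit ash.
Full post-order sequence: cedar, rye, lime, reed, ivy, lily, tulip, plum, iris, daisy, fig, sage, mint, ash.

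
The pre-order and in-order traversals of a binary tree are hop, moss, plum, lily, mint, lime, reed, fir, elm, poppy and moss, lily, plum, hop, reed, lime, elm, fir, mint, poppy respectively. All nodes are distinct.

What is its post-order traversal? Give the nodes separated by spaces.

The first element of pre-order is the root; it splits in-order into left and right subtrees.
Root hop: left subtree has 3 nodes {moss, lily, plum}, right has 6 {reed, lime, elm, fir, mint, poppy}.
  Root moss: left subtree has 0 nodes { }, right has 2 {lily, plum}.
    Root plum: left subtree has 1 node {lily}, right has 0 { }.
  Root mint: left subtree has 4 nodes {reed, lime, elm, fir}, right has 1 {poppy}.
    Root lime: left subtree has 1 node {reed}, right has 2 {elm, fir}.
      Root fir: left subtree has 1 node {elm}, right has 0 { }.

lily plum moss reed elm fir lime poppy mint hop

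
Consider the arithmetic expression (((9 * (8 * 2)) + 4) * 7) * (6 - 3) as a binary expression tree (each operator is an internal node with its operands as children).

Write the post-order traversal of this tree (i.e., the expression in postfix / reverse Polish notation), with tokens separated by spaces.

Post-order on an expression tree gives postfix notation: for each operator, emit left operand, right operand, then the operator.

9 8 2 * * 4 + 7 * 6 3 - *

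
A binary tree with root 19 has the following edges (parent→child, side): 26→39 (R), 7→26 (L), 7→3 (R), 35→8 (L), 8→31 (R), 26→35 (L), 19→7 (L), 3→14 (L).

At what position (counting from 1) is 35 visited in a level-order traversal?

Level-order visits nodes level by level from the root, left to right within each level.
Level 0: 19
Level 1: 7
Level 2: 26, 3
Level 3: 35, 39, 14
Level 4: 8
Level 5: 31
Full level-order sequence: 19, 7, 26, 3, 35, 39, 14, 8, 31.

5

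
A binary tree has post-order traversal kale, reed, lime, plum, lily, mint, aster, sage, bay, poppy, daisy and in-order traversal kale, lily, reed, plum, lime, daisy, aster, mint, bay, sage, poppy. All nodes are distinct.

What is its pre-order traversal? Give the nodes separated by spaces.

daisy lily kale plum reed lime poppy bay aster mint sage

The last element of post-order is the root; it splits in-order into left and right subtrees.
Root daisy: left subtree has 5 nodes {kale, lily, reed, plum, lime}, right has 5 {aster, mint, bay, sage, poppy}.
  Root lily: left subtree has 1 node {kale}, right has 3 {reed, plum, lime}.
    Root plum: left subtree has 1 node {reed}, right has 1 {lime}.
  Root poppy: left subtree has 4 nodes {aster, mint, bay, sage}, right has 0 { }.
    Root bay: left subtree has 2 nodes {aster, mint}, right has 1 {sage}.
      Root aster: left subtree has 0 nodes { }, right has 1 {mint}.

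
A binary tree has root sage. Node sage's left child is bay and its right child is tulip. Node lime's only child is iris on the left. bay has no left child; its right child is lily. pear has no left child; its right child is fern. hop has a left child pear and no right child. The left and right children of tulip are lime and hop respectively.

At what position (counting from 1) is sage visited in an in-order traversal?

3

In-order visits the left subtree, then the node, then the right subtree.
At sage: go left to bay.
  At bay: no left child.
  Visit bay.
  At bay: go right to lily.
    lily is a leaf — visit lily.
Visit sage.
At sage: go right to tulip.
  At tulip: go left to lime.
    At lime: go left to iris.
      iris is a leaf — visit iris.
    Visit lime.
    At lime: no right child.
  Visit tulip.
  At tulip: go right to hop.
    At hop: go left to pear.
      At pear: no left child.
      Visit pear.
      At pear: go right to fern.
        fern is a leaf — visit fern.
    Visit hop.
    At hop: no right child.
Full in-order sequence: bay, lily, sage, iris, lime, tulip, pear, fern, hop.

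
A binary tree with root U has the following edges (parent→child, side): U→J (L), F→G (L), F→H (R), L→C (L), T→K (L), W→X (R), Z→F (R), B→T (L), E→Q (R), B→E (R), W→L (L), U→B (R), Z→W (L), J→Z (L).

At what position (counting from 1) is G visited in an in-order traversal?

In-order visits the left subtree, then the node, then the right subtree.
At U: go left to J.
  At J: go left to Z.
    At Z: go left to W.
      At W: go left to L.
        At L: go left to C.
          C is a leaf — visit C.
        Visit L.
        At L: no right child.
      Visit W.
      At W: go right to X.
        X is a leaf — visit X.
    Visit Z.
    At Z: go right to F.
      At F: go left to G.
        G is a leaf — visit G.
      Visit F.
      At F: go right to H.
        H is a leaf — visit H.
  Visit J.
  At J: no right child.
Visit U.
At U: go right to B.
  At B: go left to T.
    At T: go left to K.
      K is a leaf — visit K.
    Visit T.
    At T: no right child.
  Visit B.
  At B: go right to E.
    At E: no left child.
    Visit E.
    At E: go right to Q.
      Q is a leaf — visit Q.
Full in-order sequence: C, L, W, X, Z, G, F, H, J, U, K, T, B, E, Q.

6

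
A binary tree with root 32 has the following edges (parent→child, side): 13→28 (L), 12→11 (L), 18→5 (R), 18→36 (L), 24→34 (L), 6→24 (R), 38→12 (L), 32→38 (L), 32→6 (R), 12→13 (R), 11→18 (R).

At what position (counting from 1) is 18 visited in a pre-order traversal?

5

Pre-order visits the node, then its left subtree, then its right subtree.
Visit 32.
At 32: go left to 38.
  Visit 38.
  At 38: go left to 12.
    Visit 12.
    At 12: go left to 11.
      Visit 11.
      At 11: no left child.
      At 11: go right to 18.
        Visit 18.
        At 18: go left to 36.
          36 is a leaf — visit 36.
        At 18: go right to 5.
          5 is a leaf — visit 5.
    At 12: go right to 13.
      Visit 13.
      At 13: go left to 28.
        28 is a leaf — visit 28.
      At 13: no right child.
  At 38: no right child.
At 32: go right to 6.
  Visit 6.
  At 6: no left child.
  At 6: go right to 24.
    Visit 24.
    At 24: go left to 34.
      34 is a leaf — visit 34.
    At 24: no right child.
Full pre-order sequence: 32, 38, 12, 11, 18, 36, 5, 13, 28, 6, 24, 34.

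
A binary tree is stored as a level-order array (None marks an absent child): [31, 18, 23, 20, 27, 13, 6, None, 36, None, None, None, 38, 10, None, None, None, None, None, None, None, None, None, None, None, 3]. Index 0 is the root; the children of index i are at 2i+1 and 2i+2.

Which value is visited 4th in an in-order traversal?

In-order visits the left subtree, then the node, then the right subtree.
At 31: go left to 18.
  At 18: go left to 20.
    At 20: no left child.
    Visit 20.
    At 20: go right to 36.
      36 is a leaf — visit 36.
  Visit 18.
  At 18: go right to 27.
    27 is a leaf — visit 27.
Visit 31.
At 31: go right to 23.
  At 23: go left to 13.
    At 13: no left child.
    Visit 13.
    At 13: go right to 38.
      At 38: go left to 3.
        3 is a leaf — visit 3.
      Visit 38.
      At 38: no right child.
  Visit 23.
  At 23: go right to 6.
    At 6: go left to 10.
      10 is a leaf — visit 10.
    Visit 6.
    At 6: no right child.
Full in-order sequence: 20, 36, 18, 27, 31, 13, 3, 38, 23, 10, 6.

27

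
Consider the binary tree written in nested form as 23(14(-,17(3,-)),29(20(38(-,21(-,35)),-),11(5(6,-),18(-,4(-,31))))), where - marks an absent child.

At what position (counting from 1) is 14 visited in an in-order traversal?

In-order visits the left subtree, then the node, then the right subtree.
At 23: go left to 14.
  At 14: no left child.
  Visit 14.
  At 14: go right to 17.
    At 17: go left to 3.
      3 is a leaf — visit 3.
    Visit 17.
    At 17: no right child.
Visit 23.
At 23: go right to 29.
  At 29: go left to 20.
    At 20: go left to 38.
      At 38: no left child.
      Visit 38.
      At 38: go right to 21.
        At 21: no left child.
        Visit 21.
        At 21: go right to 35.
          35 is a leaf — visit 35.
    Visit 20.
    At 20: no right child.
  Visit 29.
  At 29: go right to 11.
    At 11: go left to 5.
      At 5: go left to 6.
        6 is a leaf — visit 6.
      Visit 5.
      At 5: no right child.
    Visit 11.
    At 11: go right to 18.
      At 18: no left child.
      Visit 18.
      At 18: go right to 4.
        At 4: no left child.
        Visit 4.
        At 4: go right to 31.
          31 is a leaf — visit 31.
Full in-order sequence: 14, 3, 17, 23, 38, 21, 35, 20, 29, 6, 5, 11, 18, 4, 31.

1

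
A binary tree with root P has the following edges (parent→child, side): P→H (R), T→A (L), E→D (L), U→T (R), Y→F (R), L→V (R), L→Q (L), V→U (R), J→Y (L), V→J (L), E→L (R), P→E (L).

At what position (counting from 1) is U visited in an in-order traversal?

9

In-order visits the left subtree, then the node, then the right subtree.
At P: go left to E.
  At E: go left to D.
    D is a leaf — visit D.
  Visit E.
  At E: go right to L.
    At L: go left to Q.
      Q is a leaf — visit Q.
    Visit L.
    At L: go right to V.
      At V: go left to J.
        At J: go left to Y.
          At Y: no left child.
          Visit Y.
          At Y: go right to F.
            F is a leaf — visit F.
        Visit J.
        At J: no right child.
      Visit V.
      At V: go right to U.
        At U: no left child.
        Visit U.
        At U: go right to T.
          At T: go left to A.
            A is a leaf — visit A.
          Visit T.
          At T: no right child.
Visit P.
At P: go right to H.
  H is a leaf — visit H.
Full in-order sequence: D, E, Q, L, Y, F, J, V, U, A, T, P, H.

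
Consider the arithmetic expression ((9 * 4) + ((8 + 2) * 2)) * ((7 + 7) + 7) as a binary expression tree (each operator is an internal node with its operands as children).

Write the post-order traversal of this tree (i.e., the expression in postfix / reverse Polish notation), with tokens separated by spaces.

9 4 * 8 2 + 2 * + 7 7 + 7 + *

Post-order on an expression tree gives postfix notation: for each operator, emit left operand, right operand, then the operator.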